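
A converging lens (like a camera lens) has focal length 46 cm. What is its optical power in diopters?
P = 1/f = 2.174 D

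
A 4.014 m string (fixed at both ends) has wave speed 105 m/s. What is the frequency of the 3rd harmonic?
fₙ = nv/(2L) = 39.24 Hz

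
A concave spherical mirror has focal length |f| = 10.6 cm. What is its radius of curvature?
R = 2|f| = 21.2 cm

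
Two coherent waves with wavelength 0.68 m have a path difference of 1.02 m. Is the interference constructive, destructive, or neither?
destructive — path difference = 1.5λ, an odd multiple of λ/2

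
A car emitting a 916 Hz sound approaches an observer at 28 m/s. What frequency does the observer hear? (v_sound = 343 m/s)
f_obs = f·v/(v − v_s) = 997.4 Hz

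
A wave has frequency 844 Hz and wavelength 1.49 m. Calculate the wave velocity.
v = fλ = 1258 m/s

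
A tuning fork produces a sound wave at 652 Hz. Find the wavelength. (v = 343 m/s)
λ = v/f = 0.5261 m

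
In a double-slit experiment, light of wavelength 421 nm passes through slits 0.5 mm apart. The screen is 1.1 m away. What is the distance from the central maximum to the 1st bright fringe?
y = mλL/d = 0.9262 mm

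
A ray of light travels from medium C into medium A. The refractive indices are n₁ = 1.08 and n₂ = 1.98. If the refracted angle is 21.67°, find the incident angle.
sin θ₁ = (n₂/n₁)·sin θ₂ → θ₁ = 42.61°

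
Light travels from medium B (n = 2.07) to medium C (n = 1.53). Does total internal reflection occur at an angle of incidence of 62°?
θc = arcsin(n₂/n₁) = 47.66°; 62° > θc, so yes — total internal reflection.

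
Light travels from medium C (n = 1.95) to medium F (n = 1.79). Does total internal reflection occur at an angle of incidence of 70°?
θc = arcsin(n₂/n₁) = 66.63°; 70° > θc, so yes — total internal reflection.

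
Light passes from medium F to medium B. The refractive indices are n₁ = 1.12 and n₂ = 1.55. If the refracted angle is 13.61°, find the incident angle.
sin θ₁ = (n₂/n₁)·sin θ₂ → θ₁ = 19.01°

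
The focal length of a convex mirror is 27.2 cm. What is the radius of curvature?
R = 2|f| = 54.4 cm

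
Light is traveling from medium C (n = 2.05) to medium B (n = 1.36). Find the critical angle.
θc = arcsin(n₂/n₁) = 41.56°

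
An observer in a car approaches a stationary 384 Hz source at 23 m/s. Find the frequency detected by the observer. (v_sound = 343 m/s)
f_obs = f·(v + v_o)/v = 409.7 Hz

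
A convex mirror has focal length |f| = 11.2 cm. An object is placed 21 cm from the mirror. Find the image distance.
f = −11.2 cm (convex); 1/di = 1/f − 1/do → di = -7.304 cm (virtual image, behind mirror)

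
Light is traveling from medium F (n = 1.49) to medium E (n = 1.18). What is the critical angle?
θc = arcsin(n₂/n₁) = 52.37°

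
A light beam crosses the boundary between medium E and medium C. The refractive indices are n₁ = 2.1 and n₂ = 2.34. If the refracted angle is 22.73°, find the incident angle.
sin θ₁ = (n₂/n₁)·sin θ₂ → θ₁ = 25.5°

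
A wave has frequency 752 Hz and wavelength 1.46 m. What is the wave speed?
v = fλ = 1098 m/s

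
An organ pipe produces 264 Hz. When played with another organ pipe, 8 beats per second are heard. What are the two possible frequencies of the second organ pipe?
f₂ = 264 ± 8 Hz → 272 Hz or 256 Hz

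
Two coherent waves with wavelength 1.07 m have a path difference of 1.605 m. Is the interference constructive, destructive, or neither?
destructive — path difference = 1.5λ, an odd multiple of λ/2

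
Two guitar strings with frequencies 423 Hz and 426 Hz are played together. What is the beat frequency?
3 Hz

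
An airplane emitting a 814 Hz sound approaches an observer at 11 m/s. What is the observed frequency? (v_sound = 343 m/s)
f_obs = f·v/(v − v_s) = 841 Hz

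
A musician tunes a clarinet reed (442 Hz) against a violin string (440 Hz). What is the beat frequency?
2 Hz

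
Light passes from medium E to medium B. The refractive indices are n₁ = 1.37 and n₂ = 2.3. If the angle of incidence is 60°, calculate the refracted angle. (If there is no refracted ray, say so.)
sin θ₂ = (n₁/n₂)·sin θ₁ = 0.5158 → θ₂ = 31.05°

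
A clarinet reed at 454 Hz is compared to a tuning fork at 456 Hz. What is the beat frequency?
2 Hz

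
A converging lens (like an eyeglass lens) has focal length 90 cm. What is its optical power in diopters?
P = 1/f = 1.111 D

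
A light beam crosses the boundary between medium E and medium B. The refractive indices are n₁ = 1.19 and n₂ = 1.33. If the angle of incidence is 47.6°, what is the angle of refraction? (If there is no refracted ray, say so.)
sin θ₂ = (n₁/n₂)·sin θ₁ = 0.6607 → θ₂ = 41.36°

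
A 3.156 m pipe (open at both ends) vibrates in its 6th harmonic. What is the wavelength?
λₙ = 2L/n = 1.052 m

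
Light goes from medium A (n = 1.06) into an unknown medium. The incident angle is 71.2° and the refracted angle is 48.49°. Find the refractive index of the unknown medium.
n₂ = n₁·sin θ₁ / sin θ₂ = 1.34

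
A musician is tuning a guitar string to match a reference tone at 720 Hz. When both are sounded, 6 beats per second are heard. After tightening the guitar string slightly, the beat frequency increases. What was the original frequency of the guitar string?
726 Hz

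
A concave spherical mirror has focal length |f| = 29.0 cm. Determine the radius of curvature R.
R = 2|f| = 58 cm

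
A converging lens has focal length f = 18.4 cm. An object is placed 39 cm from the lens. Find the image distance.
1/di = 1/f − 1/do → di = 34.83 cm (real image)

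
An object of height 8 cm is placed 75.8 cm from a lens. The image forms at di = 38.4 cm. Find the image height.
hi = (-di/do) × ho = -4.053 cm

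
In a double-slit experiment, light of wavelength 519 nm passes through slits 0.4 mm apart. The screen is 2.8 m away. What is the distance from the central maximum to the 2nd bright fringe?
y = mλL/d = 7.266 mm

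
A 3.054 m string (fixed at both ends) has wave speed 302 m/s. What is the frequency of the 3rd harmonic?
fₙ = nv/(2L) = 148.3 Hz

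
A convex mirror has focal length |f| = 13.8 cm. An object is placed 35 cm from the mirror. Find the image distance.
f = −13.8 cm (convex); 1/di = 1/f − 1/do → di = -9.898 cm (virtual image, behind mirror)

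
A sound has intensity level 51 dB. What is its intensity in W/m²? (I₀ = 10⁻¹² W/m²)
I = I₀·10^(β/10) = 1.26 × 10⁻⁷ W/m²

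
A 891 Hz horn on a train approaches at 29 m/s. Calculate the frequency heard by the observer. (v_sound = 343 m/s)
f_obs = f·v/(v − v_s) = 973.3 Hz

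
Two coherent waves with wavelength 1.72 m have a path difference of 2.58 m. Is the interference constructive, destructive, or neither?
destructive — path difference = 1.5λ, an odd multiple of λ/2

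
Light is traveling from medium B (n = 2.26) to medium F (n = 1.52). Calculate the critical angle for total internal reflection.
θc = arcsin(n₂/n₁) = 42.27°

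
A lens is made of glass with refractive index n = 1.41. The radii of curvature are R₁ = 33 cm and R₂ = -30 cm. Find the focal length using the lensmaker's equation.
1/f = (n − 1)(1/R₁ − 1/R₂) → f = 38.33 cm (converging lens)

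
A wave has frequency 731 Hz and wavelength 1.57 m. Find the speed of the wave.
v = fλ = 1148 m/s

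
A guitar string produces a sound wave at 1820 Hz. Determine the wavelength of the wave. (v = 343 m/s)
λ = v/f = 0.1885 m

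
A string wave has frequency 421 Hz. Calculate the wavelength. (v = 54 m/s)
λ = v/f = 0.1283 m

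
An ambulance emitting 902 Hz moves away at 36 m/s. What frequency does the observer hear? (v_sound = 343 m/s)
f_obs = f·v/(v + v_s) = 816.3 Hz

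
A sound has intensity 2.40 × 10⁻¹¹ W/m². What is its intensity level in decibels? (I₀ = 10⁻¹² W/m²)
β = 10·log₁₀(I/I₀) = 13.8 dB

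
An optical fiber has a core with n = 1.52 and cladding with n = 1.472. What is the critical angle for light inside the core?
θc = arcsin(n_cladding/n_core) = 75.56°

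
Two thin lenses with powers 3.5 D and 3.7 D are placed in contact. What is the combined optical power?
P_total = P₁ + P₂ = 7.2 D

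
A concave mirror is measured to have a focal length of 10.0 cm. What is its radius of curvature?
R = 2|f| = 20 cm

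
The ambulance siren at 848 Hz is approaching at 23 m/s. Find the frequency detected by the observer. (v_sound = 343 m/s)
f_obs = f·v/(v − v_s) = 909 Hz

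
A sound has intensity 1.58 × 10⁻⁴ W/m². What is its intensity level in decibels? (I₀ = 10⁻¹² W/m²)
β = 10·log₁₀(I/I₀) = 81.99 dB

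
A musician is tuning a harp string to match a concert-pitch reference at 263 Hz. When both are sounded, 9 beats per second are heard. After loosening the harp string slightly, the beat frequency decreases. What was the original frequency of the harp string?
272 Hz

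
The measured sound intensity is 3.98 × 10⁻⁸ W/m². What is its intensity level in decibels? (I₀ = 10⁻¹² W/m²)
β = 10·log₁₀(I/I₀) = 46 dB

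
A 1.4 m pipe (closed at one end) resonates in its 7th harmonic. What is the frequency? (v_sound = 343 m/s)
fₙ = nv/(4L) = 428.8 Hz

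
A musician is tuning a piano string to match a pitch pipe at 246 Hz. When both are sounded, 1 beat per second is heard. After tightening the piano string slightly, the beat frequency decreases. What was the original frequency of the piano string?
245 Hz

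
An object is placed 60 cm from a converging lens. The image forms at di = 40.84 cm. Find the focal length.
1/f = 1/do + 1/di → f = 24.3 cm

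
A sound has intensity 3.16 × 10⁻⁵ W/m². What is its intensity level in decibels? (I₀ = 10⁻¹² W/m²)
β = 10·log₁₀(I/I₀) = 75 dB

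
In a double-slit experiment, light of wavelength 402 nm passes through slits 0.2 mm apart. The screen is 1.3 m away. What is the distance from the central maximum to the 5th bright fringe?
y = mλL/d = 13.06 mm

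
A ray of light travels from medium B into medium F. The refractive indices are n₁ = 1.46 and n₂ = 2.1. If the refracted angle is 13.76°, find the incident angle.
sin θ₁ = (n₂/n₁)·sin θ₂ → θ₁ = 20.01°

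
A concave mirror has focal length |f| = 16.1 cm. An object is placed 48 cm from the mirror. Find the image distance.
f = +16.1 cm (concave); 1/di = 1/f − 1/do → di = 24.23 cm (real image, in front of mirror)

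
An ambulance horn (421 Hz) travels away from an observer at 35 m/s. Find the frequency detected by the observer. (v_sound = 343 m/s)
f_obs = f·v/(v + v_s) = 382 Hz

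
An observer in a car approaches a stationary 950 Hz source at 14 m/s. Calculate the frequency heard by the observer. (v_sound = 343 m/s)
f_obs = f·(v + v_o)/v = 988.8 Hz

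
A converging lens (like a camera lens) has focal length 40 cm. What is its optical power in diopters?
P = 1/f = 2.5 D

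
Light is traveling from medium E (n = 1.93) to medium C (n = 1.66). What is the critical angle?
θc = arcsin(n₂/n₁) = 59.33°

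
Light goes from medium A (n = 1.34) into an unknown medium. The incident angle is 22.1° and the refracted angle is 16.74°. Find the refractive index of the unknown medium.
n₂ = n₁·sin θ₁ / sin θ₂ = 1.75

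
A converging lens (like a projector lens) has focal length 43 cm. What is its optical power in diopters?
P = 1/f = 2.326 D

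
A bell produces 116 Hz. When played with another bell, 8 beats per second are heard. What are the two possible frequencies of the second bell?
f₂ = 116 ± 8 Hz → 124 Hz or 108 Hz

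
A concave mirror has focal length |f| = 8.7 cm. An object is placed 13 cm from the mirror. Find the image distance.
f = +8.7 cm (concave); 1/di = 1/f − 1/do → di = 26.3 cm (real image, in front of mirror)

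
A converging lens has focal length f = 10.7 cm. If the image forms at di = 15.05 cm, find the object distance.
1/do = 1/f − 1/di → do = 37.02 cm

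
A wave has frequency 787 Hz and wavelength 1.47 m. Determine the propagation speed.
v = fλ = 1157 m/s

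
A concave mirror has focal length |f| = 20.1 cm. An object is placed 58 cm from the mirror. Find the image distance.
f = +20.1 cm (concave); 1/di = 1/f − 1/do → di = 30.76 cm (real image, in front of mirror)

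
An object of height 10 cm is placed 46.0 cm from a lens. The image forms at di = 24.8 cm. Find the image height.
hi = (-di/do) × ho = -5.391 cm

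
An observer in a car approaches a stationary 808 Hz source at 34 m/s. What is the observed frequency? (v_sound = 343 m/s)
f_obs = f·(v + v_o)/v = 888.1 Hz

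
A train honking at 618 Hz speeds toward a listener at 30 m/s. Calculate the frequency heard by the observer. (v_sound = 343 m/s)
f_obs = f·v/(v − v_s) = 677.2 Hz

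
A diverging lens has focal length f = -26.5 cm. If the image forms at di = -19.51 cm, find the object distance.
1/do = 1/f − 1/di → do = 73.96 cm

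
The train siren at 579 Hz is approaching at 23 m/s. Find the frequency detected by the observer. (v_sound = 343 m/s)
f_obs = f·v/(v − v_s) = 620.6 Hz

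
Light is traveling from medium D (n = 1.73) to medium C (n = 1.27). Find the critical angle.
θc = arcsin(n₂/n₁) = 47.23°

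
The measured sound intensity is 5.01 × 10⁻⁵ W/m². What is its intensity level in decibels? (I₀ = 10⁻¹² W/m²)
β = 10·log₁₀(I/I₀) = 77 dB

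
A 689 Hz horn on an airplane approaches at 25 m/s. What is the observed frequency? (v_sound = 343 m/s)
f_obs = f·v/(v − v_s) = 743.2 Hz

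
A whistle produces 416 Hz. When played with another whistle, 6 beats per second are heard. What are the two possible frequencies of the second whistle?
f₂ = 416 ± 6 Hz → 422 Hz or 410 Hz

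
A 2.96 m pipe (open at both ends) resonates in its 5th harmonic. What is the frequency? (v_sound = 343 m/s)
fₙ = nv/(2L) = 289.7 Hz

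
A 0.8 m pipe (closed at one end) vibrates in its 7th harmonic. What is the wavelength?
λₙ = 4L/n = 0.4571 m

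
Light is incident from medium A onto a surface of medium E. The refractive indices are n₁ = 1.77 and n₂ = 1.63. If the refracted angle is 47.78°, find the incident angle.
sin θ₁ = (n₂/n₁)·sin θ₂ → θ₁ = 43°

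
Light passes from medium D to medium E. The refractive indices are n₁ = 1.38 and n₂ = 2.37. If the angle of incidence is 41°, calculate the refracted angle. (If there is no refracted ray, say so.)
sin θ₂ = (n₁/n₂)·sin θ₁ = 0.382 → θ₂ = 22.46°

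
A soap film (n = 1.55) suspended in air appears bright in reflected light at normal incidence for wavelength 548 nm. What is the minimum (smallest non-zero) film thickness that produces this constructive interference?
2nt = (m − ½)λ with m = 1 → t = (m − ½)λ/(2n) = 88.39 nm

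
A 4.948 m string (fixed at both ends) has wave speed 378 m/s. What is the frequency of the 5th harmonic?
fₙ = nv/(2L) = 191 Hz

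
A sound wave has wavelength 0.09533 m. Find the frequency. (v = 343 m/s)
f = v/λ = 3598 Hz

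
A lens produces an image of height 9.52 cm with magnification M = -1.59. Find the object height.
ho = |hi|/|M| = 5.987 cm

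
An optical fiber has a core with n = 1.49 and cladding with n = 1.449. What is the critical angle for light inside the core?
θc = arcsin(n_cladding/n_core) = 76.53°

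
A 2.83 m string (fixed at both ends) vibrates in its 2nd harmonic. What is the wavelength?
λₙ = 2L/n = 2.83 m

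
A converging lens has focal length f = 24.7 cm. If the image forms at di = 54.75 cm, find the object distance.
1/do = 1/f − 1/di → do = 45 cm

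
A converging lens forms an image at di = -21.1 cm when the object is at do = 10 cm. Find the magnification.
M = −di/do = 2.11 (upright image)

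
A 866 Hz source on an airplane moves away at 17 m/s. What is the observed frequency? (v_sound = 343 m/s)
f_obs = f·v/(v + v_s) = 825.1 Hz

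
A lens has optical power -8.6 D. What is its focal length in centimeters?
f = 1/P = -11.63 cm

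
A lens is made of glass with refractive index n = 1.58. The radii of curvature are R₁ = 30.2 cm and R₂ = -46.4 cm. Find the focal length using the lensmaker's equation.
1/f = (n − 1)(1/R₁ − 1/R₂) → f = 31.54 cm (converging lens)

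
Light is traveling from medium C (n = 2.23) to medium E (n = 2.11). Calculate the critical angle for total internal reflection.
θc = arcsin(n₂/n₁) = 71.12°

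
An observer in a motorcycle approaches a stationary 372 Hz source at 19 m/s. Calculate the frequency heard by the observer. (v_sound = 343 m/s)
f_obs = f·(v + v_o)/v = 392.6 Hz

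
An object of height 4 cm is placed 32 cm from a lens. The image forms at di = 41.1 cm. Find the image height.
hi = (-di/do) × ho = -5.138 cm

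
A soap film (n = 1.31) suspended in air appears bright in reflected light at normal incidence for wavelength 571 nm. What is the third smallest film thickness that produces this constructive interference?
2nt = (m − ½)λ with m = 3 → t = (m − ½)λ/(2n) = 544.8 nm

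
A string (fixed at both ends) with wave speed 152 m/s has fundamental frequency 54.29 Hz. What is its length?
L = v/(2f₁) = 1.4 m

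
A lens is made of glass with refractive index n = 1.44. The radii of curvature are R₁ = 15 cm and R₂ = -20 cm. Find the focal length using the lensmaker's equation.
1/f = (n − 1)(1/R₁ − 1/R₂) → f = 19.48 cm (converging lens)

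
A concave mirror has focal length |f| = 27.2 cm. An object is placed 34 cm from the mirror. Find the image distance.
f = +27.2 cm (concave); 1/di = 1/f − 1/do → di = 136 cm (real image, in front of mirror)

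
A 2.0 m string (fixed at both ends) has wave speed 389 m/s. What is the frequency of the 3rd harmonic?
fₙ = nv/(2L) = 291.8 Hz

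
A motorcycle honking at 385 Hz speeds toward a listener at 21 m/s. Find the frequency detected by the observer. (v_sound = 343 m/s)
f_obs = f·v/(v − v_s) = 410.1 Hz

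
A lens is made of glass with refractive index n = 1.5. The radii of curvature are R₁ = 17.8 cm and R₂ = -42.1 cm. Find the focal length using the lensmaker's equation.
1/f = (n − 1)(1/R₁ − 1/R₂) → f = 25.02 cm (converging lens)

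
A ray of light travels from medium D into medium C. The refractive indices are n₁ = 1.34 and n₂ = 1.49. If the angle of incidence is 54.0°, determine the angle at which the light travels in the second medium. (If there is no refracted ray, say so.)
sin θ₂ = (n₁/n₂)·sin θ₁ = 0.7276 → θ₂ = 46.68°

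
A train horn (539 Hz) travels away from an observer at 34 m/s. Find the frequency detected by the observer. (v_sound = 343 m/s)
f_obs = f·v/(v + v_s) = 490.4 Hz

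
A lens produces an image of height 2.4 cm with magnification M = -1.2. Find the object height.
ho = |hi|/|M| = 2 cm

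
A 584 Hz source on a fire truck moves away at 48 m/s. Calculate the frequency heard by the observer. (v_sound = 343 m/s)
f_obs = f·v/(v + v_s) = 512.3 Hz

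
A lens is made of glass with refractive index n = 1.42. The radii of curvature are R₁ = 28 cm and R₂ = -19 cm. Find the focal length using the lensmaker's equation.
1/f = (n − 1)(1/R₁ − 1/R₂) → f = 26.95 cm (converging lens)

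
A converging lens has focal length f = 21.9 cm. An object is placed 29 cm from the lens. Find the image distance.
1/di = 1/f − 1/do → di = 89.45 cm (real image)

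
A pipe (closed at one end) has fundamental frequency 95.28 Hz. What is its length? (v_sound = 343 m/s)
L = v/(4f₁) = 0.9 m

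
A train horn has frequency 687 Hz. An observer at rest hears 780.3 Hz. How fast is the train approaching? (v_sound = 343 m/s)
v_s = v·(1 − f/f_obs) = 41.01 m/s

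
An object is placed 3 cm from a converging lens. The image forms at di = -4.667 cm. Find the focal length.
1/f = 1/do + 1/di → f = 8.399 cm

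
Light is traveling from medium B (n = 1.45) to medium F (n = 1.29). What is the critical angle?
θc = arcsin(n₂/n₁) = 62.83°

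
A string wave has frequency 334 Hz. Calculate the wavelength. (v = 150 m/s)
λ = v/f = 0.4491 m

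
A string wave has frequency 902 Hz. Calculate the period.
T = 1/f = 0.001109 s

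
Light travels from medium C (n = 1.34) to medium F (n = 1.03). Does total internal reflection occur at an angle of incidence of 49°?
θc = arcsin(n₂/n₁) = 50.23°; 49° < θc, so no — the ray refracts.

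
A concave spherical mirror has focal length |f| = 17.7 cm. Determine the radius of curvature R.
R = 2|f| = 35.4 cm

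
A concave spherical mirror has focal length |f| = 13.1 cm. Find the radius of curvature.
R = 2|f| = 26.2 cm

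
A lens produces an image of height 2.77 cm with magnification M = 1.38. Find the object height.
ho = |hi|/|M| = 2.007 cm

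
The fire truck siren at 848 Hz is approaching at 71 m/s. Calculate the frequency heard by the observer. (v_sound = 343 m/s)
f_obs = f·v/(v − v_s) = 1069 Hz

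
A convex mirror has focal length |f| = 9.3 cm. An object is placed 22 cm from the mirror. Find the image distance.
f = −9.3 cm (convex); 1/di = 1/f − 1/do → di = -6.537 cm (virtual image, behind mirror)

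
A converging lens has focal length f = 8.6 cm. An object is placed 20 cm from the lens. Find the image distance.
1/di = 1/f − 1/do → di = 15.09 cm (real image)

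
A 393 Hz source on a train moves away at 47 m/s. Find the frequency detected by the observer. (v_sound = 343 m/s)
f_obs = f·v/(v + v_s) = 345.6 Hz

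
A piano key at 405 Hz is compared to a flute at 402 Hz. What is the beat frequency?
3 Hz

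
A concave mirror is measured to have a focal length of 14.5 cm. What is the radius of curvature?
R = 2|f| = 29 cm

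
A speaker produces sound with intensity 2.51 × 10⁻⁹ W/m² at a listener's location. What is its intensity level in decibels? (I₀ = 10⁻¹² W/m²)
β = 10·log₁₀(I/I₀) = 34 dB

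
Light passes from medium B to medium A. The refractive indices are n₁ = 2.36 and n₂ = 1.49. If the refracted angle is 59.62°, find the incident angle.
sin θ₁ = (n₂/n₁)·sin θ₂ → θ₁ = 33°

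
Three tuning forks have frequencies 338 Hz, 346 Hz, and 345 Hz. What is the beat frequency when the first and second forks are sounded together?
8 Hz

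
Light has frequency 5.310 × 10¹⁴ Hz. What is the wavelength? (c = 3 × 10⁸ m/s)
λ = c/f = 565 nm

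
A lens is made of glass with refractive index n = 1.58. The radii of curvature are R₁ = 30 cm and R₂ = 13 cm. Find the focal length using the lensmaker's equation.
1/f = (n − 1)(1/R₁ − 1/R₂) → f = -39.55 cm (diverging lens)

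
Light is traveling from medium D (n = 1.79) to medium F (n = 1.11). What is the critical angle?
θc = arcsin(n₂/n₁) = 38.32°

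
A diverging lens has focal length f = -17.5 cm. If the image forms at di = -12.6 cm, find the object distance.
1/do = 1/f − 1/di → do = 45 cm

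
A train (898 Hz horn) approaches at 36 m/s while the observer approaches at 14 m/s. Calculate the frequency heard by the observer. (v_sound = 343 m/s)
f_obs = f·(v + v_o)/(v − v_s) = 1044 Hz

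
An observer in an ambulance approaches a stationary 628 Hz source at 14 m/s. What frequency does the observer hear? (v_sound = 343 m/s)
f_obs = f·(v + v_o)/v = 653.6 Hz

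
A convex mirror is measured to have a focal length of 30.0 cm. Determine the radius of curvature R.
R = 2|f| = 60 cm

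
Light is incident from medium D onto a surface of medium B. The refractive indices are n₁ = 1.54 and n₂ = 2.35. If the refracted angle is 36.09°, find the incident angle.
sin θ₁ = (n₂/n₁)·sin θ₂ → θ₁ = 64.01°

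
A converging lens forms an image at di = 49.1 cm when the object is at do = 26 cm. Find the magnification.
M = −di/do = -1.888 (inverted image)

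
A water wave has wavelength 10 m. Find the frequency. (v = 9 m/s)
f = v/λ = 0.9 Hz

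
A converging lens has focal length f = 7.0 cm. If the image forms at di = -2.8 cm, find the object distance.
1/do = 1/f − 1/di → do = 2 cm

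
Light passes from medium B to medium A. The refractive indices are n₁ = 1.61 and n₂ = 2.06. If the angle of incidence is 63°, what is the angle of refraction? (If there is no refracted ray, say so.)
sin θ₂ = (n₁/n₂)·sin θ₁ = 0.6964 → θ₂ = 44.14°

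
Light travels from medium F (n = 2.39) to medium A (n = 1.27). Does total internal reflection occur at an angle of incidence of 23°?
θc = arcsin(n₂/n₁) = 32.1°; 23° < θc, so no — the ray refracts.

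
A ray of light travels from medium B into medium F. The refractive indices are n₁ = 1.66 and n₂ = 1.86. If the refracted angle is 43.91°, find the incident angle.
sin θ₁ = (n₂/n₁)·sin θ₂ → θ₁ = 50.99°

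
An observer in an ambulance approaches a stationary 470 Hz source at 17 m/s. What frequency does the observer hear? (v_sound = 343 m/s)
f_obs = f·(v + v_o)/v = 493.3 Hz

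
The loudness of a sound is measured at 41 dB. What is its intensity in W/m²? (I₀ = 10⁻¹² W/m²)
I = I₀·10^(β/10) = 1.26 × 10⁻⁸ W/m²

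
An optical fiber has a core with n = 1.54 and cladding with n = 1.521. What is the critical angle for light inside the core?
θc = arcsin(n_cladding/n_core) = 80.99°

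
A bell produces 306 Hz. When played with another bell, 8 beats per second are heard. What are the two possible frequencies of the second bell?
f₂ = 306 ± 8 Hz → 314 Hz or 298 Hz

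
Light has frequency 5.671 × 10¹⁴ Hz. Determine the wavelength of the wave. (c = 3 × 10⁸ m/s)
λ = c/f = 529 nm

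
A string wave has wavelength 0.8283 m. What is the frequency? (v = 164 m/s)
f = v/λ = 198 Hz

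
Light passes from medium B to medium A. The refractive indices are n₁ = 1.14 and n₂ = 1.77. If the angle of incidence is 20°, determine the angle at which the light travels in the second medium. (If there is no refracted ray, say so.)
sin θ₂ = (n₁/n₂)·sin θ₁ = 0.2203 → θ₂ = 12.73°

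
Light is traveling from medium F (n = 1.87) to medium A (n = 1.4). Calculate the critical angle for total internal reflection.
θc = arcsin(n₂/n₁) = 48.47°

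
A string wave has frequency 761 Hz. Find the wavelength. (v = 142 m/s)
λ = v/f = 0.1866 m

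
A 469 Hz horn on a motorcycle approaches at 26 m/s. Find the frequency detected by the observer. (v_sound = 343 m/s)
f_obs = f·v/(v − v_s) = 507.5 Hz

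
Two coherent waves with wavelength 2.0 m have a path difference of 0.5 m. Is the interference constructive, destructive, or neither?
neither (partial) — path difference = 0.25λ, neither a whole number of wavelengths nor an odd multiple of λ/2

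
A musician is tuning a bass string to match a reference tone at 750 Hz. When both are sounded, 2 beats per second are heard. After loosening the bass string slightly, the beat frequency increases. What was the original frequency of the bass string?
748 Hz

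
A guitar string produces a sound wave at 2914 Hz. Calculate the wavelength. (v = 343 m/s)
λ = v/f = 0.1177 m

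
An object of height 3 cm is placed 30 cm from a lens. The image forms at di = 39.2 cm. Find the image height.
hi = (-di/do) × ho = -3.92 cm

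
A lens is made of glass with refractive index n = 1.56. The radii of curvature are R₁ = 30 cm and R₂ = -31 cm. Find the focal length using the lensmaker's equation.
1/f = (n − 1)(1/R₁ − 1/R₂) → f = 27.22 cm (converging lens)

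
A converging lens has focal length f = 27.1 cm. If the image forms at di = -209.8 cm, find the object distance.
1/do = 1/f − 1/di → do = 24 cm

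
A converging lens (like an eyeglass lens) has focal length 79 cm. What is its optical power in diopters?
P = 1/f = 1.266 D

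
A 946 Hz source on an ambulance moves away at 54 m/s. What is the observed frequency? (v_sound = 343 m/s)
f_obs = f·v/(v + v_s) = 817.3 Hz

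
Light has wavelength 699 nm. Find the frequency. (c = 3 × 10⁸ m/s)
f = c/λ = 4.292 × 10¹⁴ Hz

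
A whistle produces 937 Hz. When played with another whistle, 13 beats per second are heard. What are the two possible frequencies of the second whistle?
f₂ = 937 ± 13 Hz → 950 Hz or 924 Hz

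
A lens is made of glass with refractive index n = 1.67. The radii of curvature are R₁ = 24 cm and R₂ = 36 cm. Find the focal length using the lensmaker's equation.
1/f = (n − 1)(1/R₁ − 1/R₂) → f = 107.5 cm (converging lens)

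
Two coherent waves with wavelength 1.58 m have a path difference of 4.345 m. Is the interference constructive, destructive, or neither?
neither (partial) — path difference = 2.75λ, neither a whole number of wavelengths nor an odd multiple of λ/2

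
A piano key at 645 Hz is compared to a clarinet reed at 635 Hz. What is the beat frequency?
10 Hz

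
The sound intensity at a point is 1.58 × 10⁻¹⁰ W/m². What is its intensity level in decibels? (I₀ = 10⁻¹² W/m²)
β = 10·log₁₀(I/I₀) = 21.99 dB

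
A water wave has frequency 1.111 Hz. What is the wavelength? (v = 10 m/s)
λ = v/f = 9.001 m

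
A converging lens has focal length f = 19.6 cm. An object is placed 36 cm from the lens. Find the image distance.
1/di = 1/f − 1/do → di = 43.02 cm (real image)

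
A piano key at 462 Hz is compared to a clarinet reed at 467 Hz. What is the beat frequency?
5 Hz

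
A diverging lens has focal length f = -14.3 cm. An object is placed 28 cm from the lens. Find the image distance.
1/di = 1/f − 1/do → di = -9.466 cm (virtual image)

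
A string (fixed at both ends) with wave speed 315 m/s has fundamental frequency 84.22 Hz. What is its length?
L = v/(2f₁) = 1.87 m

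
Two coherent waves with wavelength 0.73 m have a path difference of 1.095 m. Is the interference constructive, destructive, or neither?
destructive — path difference = 1.5λ, an odd multiple of λ/2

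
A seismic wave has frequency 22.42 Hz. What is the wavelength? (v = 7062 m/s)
λ = v/f = 315 m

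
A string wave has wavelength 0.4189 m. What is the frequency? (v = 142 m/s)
f = v/λ = 339 Hz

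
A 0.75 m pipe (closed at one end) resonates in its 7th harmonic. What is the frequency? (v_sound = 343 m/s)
fₙ = nv/(4L) = 800.3 Hz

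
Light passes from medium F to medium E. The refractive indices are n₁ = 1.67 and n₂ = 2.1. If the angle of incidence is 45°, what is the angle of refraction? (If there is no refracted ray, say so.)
sin θ₂ = (n₁/n₂)·sin θ₁ = 0.5623 → θ₂ = 34.22°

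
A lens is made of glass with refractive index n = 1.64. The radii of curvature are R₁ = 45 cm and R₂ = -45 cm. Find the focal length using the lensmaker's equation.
1/f = (n − 1)(1/R₁ − 1/R₂) → f = 35.16 cm (converging lens)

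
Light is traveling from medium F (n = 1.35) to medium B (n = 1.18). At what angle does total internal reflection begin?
θc = arcsin(n₂/n₁) = 60.94°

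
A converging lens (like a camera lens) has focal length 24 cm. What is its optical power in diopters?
P = 1/f = 4.167 D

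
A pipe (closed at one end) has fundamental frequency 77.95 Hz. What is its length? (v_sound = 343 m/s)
L = v/(4f₁) = 1.1 m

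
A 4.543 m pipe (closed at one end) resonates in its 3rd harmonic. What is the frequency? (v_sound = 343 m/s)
fₙ = nv/(4L) = 56.63 Hz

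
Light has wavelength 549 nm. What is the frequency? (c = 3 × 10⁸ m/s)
f = c/λ = 5.464 × 10¹⁴ Hz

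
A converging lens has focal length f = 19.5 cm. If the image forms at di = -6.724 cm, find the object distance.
1/do = 1/f − 1/di → do = 5 cm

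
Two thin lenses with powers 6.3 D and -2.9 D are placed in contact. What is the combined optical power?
P_total = P₁ + P₂ = 3.4 D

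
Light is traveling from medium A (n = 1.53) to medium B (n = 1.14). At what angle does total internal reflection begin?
θc = arcsin(n₂/n₁) = 48.17°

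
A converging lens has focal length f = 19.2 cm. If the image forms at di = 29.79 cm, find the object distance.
1/do = 1/f − 1/di → do = 54.01 cm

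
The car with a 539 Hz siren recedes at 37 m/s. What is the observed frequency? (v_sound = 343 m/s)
f_obs = f·v/(v + v_s) = 486.5 Hz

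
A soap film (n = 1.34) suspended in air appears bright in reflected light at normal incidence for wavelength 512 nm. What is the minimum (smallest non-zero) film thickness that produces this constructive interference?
2nt = (m − ½)λ with m = 1 → t = (m − ½)λ/(2n) = 95.52 nm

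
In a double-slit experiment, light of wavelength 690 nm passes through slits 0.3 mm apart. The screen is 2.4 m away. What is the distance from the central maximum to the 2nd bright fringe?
y = mλL/d = 11.04 mm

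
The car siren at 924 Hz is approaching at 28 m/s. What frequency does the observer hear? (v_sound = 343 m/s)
f_obs = f·v/(v − v_s) = 1006 Hz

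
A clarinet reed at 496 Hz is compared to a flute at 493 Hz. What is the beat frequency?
3 Hz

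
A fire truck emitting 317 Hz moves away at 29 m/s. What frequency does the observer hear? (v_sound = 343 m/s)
f_obs = f·v/(v + v_s) = 292.3 Hz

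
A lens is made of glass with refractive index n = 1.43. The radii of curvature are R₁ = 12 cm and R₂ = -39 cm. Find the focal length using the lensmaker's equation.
1/f = (n − 1)(1/R₁ − 1/R₂) → f = 21.34 cm (converging lens)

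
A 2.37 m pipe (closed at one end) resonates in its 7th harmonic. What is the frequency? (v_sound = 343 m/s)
fₙ = nv/(4L) = 253.3 Hz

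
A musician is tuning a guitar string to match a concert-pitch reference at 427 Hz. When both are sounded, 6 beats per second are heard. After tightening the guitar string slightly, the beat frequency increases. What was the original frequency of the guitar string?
433 Hz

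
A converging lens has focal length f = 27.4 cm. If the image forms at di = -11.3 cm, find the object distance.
1/do = 1/f − 1/di → do = 8.001 cm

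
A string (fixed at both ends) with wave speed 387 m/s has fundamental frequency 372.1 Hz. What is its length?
L = v/(2f₁) = 0.52 m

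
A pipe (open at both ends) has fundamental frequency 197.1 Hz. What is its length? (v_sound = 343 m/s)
L = v/(2f₁) = 0.8701 m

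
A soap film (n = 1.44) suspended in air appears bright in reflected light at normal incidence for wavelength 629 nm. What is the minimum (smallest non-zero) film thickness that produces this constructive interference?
2nt = (m − ½)λ with m = 1 → t = (m − ½)λ/(2n) = 109.2 nm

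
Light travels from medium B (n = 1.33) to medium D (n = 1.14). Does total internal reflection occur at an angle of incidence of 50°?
θc = arcsin(n₂/n₁) = 59°; 50° < θc, so no — the ray refracts.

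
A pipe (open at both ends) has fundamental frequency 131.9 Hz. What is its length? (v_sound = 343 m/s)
L = v/(2f₁) = 1.3 m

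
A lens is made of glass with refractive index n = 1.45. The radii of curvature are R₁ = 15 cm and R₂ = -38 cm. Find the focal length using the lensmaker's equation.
1/f = (n − 1)(1/R₁ − 1/R₂) → f = 23.9 cm (converging lens)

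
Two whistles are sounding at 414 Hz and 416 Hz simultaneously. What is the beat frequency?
2 Hz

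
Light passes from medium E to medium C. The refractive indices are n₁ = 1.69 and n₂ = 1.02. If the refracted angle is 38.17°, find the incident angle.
sin θ₁ = (n₂/n₁)·sin θ₂ → θ₁ = 21.9°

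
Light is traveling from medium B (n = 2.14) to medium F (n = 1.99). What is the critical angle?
θc = arcsin(n₂/n₁) = 68.42°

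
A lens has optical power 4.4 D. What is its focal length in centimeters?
f = 1/P = 22.73 cm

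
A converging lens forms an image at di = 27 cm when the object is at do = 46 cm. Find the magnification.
M = −di/do = -0.587 (inverted image)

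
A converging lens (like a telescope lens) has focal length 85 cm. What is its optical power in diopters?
P = 1/f = 1.176 D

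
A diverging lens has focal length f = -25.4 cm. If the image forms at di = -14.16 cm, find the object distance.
1/do = 1/f − 1/di → do = 32 cm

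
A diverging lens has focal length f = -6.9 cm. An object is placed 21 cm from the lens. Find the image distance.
1/di = 1/f − 1/do → di = -5.194 cm (virtual image)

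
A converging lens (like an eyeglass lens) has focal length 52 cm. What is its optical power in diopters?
P = 1/f = 1.923 D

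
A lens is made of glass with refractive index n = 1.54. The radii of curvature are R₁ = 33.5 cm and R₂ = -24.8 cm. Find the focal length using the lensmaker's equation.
1/f = (n − 1)(1/R₁ − 1/R₂) → f = 26.39 cm (converging lens)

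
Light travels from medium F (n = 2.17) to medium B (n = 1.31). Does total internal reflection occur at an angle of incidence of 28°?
θc = arcsin(n₂/n₁) = 37.13°; 28° < θc, so no — the ray refracts.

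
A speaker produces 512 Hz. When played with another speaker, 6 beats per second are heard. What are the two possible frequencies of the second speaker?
f₂ = 512 ± 6 Hz → 518 Hz or 506 Hz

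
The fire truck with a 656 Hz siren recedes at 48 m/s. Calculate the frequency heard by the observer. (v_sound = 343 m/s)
f_obs = f·v/(v + v_s) = 575.5 Hz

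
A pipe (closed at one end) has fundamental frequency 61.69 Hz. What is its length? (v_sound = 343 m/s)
L = v/(4f₁) = 1.39 m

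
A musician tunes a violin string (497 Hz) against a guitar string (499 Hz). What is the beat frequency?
2 Hz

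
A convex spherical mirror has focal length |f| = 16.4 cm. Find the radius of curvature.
R = 2|f| = 32.8 cm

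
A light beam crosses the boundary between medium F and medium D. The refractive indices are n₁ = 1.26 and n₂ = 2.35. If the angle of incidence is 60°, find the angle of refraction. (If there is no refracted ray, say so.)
sin θ₂ = (n₁/n₂)·sin θ₁ = 0.4643 → θ₂ = 27.67°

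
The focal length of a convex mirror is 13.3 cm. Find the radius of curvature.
R = 2|f| = 26.6 cm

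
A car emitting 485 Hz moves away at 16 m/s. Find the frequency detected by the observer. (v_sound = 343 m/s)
f_obs = f·v/(v + v_s) = 463.4 Hz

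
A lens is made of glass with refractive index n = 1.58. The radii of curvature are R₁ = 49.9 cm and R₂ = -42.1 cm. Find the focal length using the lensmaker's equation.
1/f = (n − 1)(1/R₁ − 1/R₂) → f = 39.37 cm (converging lens)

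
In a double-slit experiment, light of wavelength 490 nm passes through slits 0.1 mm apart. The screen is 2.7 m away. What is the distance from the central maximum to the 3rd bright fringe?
y = mλL/d = 39.69 mm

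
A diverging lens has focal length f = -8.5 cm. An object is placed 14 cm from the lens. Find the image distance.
1/di = 1/f − 1/do → di = -5.289 cm (virtual image)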